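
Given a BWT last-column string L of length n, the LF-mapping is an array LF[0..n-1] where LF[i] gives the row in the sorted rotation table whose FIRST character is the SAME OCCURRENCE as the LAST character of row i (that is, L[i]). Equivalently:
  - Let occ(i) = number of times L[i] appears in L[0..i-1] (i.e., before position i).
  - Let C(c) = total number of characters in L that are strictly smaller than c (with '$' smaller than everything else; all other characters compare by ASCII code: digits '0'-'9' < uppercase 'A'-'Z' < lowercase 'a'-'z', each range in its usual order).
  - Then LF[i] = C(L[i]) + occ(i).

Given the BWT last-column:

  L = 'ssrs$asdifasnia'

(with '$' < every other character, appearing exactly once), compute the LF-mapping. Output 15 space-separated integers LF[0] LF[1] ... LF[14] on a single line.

Answer: 10 11 9 12 0 1 13 4 6 5 2 14 8 7 3

Derivation:
Char counts: '$':1, 'a':3, 'd':1, 'f':1, 'i':2, 'n':1, 'r':1, 's':5
C (first-col start): C('$')=0, C('a')=1, C('d')=4, C('f')=5, C('i')=6, C('n')=8, C('r')=9, C('s')=10
L[0]='s': occ=0, LF[0]=C('s')+0=10+0=10
L[1]='s': occ=1, LF[1]=C('s')+1=10+1=11
L[2]='r': occ=0, LF[2]=C('r')+0=9+0=9
L[3]='s': occ=2, LF[3]=C('s')+2=10+2=12
L[4]='$': occ=0, LF[4]=C('$')+0=0+0=0
L[5]='a': occ=0, LF[5]=C('a')+0=1+0=1
L[6]='s': occ=3, LF[6]=C('s')+3=10+3=13
L[7]='d': occ=0, LF[7]=C('d')+0=4+0=4
L[8]='i': occ=0, LF[8]=C('i')+0=6+0=6
L[9]='f': occ=0, LF[9]=C('f')+0=5+0=5
L[10]='a': occ=1, LF[10]=C('a')+1=1+1=2
L[11]='s': occ=4, LF[11]=C('s')+4=10+4=14
L[12]='n': occ=0, LF[12]=C('n')+0=8+0=8
L[13]='i': occ=1, LF[13]=C('i')+1=6+1=7
L[14]='a': occ=2, LF[14]=C('a')+2=1+2=3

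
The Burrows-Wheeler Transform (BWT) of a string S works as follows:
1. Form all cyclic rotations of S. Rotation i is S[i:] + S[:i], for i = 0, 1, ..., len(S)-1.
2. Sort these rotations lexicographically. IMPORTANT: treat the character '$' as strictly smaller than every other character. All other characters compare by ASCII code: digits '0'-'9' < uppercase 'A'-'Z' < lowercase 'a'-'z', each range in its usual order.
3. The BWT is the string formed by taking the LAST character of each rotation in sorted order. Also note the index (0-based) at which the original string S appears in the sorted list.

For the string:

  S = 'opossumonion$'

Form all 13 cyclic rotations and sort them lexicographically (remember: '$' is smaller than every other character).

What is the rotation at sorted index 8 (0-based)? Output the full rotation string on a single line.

All 13 rotations (rotation i = S[i:]+S[:i]):
  rot[0] = opossumonion$
  rot[1] = possumonion$o
  rot[2] = ossumonion$op
  rot[3] = ssumonion$opo
  rot[4] = sumonion$opos
  rot[5] = umonion$oposs
  rot[6] = monion$opossu
  rot[7] = onion$opossum
  rot[8] = nion$opossumo
  rot[9] = ion$opossumon
  rot[10] = on$opossumoni
  rot[11] = n$opossumonio
  rot[12] = $opossumonion
Sorted (with $ < everything):
  sorted[0] = $opossumonion
  sorted[1] = ion$opossumon
  sorted[2] = monion$opossu
  sorted[3] = n$opossumonio
  sorted[4] = nion$opossumo
  sorted[5] = on$opossumoni
  sorted[6] = onion$opossum
  sorted[7] = opossumonion$
  sorted[8] = ossumonion$op
  sorted[9] = possumonion$o
  sorted[10] = ssumonion$opo
  sorted[11] = sumonion$opos
  sorted[12] = umonion$oposs
sorted[8] = ossumonion$op

Answer: ossumonion$op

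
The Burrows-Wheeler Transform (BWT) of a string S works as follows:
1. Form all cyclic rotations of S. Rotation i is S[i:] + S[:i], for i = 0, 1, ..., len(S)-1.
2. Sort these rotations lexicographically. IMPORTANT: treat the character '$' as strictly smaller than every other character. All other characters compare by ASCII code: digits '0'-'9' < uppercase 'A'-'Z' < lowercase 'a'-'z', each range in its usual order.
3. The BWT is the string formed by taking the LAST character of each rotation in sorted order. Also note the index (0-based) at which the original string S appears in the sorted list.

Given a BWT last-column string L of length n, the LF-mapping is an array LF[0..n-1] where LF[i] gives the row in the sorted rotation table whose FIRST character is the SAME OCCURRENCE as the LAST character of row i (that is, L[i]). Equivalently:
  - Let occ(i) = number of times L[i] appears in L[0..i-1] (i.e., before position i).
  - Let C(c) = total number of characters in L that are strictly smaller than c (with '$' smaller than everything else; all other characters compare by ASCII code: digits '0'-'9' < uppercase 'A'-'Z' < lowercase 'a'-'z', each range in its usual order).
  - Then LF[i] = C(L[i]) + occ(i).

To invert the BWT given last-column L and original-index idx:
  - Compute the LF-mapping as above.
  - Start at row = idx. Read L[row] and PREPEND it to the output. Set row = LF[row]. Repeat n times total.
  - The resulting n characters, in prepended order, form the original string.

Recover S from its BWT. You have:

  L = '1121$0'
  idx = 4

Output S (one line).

Answer: 11021$

Derivation:
LF mapping: 2 3 5 4 0 1
Walk LF starting at row 4, prepending L[row]:
  step 1: row=4, L[4]='$', prepend. Next row=LF[4]=0
  step 2: row=0, L[0]='1', prepend. Next row=LF[0]=2
  step 3: row=2, L[2]='2', prepend. Next row=LF[2]=5
  step 4: row=5, L[5]='0', prepend. Next row=LF[5]=1
  step 5: row=1, L[1]='1', prepend. Next row=LF[1]=3
  step 6: row=3, L[3]='1', prepend. Next row=LF[3]=4
Reversed output: 11021$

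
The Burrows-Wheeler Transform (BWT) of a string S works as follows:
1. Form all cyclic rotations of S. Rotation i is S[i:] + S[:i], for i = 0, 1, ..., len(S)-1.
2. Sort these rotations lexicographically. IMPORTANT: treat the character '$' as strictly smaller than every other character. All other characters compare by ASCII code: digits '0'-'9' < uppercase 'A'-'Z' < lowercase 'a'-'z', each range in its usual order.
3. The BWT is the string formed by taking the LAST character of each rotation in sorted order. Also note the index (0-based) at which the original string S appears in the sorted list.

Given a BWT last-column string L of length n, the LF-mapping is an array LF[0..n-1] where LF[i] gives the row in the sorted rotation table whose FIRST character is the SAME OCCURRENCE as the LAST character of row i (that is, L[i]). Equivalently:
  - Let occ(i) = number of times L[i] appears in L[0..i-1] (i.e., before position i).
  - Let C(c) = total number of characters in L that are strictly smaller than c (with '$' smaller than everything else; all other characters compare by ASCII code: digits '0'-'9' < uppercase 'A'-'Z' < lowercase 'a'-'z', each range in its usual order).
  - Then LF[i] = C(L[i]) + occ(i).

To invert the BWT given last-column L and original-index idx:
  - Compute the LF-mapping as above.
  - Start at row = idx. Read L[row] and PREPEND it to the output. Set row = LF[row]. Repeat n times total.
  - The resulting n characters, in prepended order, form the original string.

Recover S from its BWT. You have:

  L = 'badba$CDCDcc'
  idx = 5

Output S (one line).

Answer: aCaDccdCbDb$

Derivation:
LF mapping: 7 5 11 8 6 0 1 3 2 4 9 10
Walk LF starting at row 5, prepending L[row]:
  step 1: row=5, L[5]='$', prepend. Next row=LF[5]=0
  step 2: row=0, L[0]='b', prepend. Next row=LF[0]=7
  step 3: row=7, L[7]='D', prepend. Next row=LF[7]=3
  step 4: row=3, L[3]='b', prepend. Next row=LF[3]=8
  step 5: row=8, L[8]='C', prepend. Next row=LF[8]=2
  step 6: row=2, L[2]='d', prepend. Next row=LF[2]=11
  step 7: row=11, L[11]='c', prepend. Next row=LF[11]=10
  step 8: row=10, L[10]='c', prepend. Next row=LF[10]=9
  step 9: row=9, L[9]='D', prepend. Next row=LF[9]=4
  step 10: row=4, L[4]='a', prepend. Next row=LF[4]=6
  step 11: row=6, L[6]='C', prepend. Next row=LF[6]=1
  step 12: row=1, L[1]='a', prepend. Next row=LF[1]=5
Reversed output: aCaDccdCbDb$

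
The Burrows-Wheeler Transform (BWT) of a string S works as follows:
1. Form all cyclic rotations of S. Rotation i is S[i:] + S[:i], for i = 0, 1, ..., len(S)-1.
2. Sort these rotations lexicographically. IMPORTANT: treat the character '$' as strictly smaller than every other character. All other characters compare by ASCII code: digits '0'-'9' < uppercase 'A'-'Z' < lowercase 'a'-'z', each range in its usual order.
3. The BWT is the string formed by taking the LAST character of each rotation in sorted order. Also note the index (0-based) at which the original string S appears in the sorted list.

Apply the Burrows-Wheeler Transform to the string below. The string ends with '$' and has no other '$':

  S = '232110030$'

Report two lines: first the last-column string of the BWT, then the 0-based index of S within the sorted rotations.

All 10 rotations (rotation i = S[i:]+S[:i]):
  rot[0] = 232110030$
  rot[1] = 32110030$2
  rot[2] = 2110030$23
  rot[3] = 110030$232
  rot[4] = 10030$2321
  rot[5] = 0030$23211
  rot[6] = 030$232110
  rot[7] = 30$2321100
  rot[8] = 0$23211003
  rot[9] = $232110030
Sorted (with $ < everything):
  sorted[0] = $232110030  (last char: '0')
  sorted[1] = 0$23211003  (last char: '3')
  sorted[2] = 0030$23211  (last char: '1')
  sorted[3] = 030$232110  (last char: '0')
  sorted[4] = 10030$2321  (last char: '1')
  sorted[5] = 110030$232  (last char: '2')
  sorted[6] = 2110030$23  (last char: '3')
  sorted[7] = 232110030$  (last char: '$')
  sorted[8] = 30$2321100  (last char: '0')
  sorted[9] = 32110030$2  (last char: '2')
Last column: 0310123$02
Original string S is at sorted index 7

Answer: 0310123$02
7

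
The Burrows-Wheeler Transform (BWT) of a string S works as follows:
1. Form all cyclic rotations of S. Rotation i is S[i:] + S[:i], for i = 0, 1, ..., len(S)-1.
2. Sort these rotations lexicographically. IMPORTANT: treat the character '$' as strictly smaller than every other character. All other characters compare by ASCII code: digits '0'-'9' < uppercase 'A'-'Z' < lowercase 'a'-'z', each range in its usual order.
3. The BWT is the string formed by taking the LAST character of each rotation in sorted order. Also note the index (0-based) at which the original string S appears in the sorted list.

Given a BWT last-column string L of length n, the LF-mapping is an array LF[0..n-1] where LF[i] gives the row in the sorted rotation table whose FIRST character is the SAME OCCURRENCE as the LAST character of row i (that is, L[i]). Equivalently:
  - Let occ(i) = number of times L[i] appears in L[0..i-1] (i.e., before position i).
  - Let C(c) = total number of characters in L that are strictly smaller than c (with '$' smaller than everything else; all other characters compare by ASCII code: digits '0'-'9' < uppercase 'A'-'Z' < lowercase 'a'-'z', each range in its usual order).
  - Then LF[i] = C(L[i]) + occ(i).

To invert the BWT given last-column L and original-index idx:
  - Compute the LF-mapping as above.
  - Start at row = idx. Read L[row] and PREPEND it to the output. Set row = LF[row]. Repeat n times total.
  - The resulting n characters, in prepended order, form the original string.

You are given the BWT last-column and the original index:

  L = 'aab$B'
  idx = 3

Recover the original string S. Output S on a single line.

LF mapping: 2 3 4 0 1
Walk LF starting at row 3, prepending L[row]:
  step 1: row=3, L[3]='$', prepend. Next row=LF[3]=0
  step 2: row=0, L[0]='a', prepend. Next row=LF[0]=2
  step 3: row=2, L[2]='b', prepend. Next row=LF[2]=4
  step 4: row=4, L[4]='B', prepend. Next row=LF[4]=1
  step 5: row=1, L[1]='a', prepend. Next row=LF[1]=3
Reversed output: aBba$

Answer: aBba$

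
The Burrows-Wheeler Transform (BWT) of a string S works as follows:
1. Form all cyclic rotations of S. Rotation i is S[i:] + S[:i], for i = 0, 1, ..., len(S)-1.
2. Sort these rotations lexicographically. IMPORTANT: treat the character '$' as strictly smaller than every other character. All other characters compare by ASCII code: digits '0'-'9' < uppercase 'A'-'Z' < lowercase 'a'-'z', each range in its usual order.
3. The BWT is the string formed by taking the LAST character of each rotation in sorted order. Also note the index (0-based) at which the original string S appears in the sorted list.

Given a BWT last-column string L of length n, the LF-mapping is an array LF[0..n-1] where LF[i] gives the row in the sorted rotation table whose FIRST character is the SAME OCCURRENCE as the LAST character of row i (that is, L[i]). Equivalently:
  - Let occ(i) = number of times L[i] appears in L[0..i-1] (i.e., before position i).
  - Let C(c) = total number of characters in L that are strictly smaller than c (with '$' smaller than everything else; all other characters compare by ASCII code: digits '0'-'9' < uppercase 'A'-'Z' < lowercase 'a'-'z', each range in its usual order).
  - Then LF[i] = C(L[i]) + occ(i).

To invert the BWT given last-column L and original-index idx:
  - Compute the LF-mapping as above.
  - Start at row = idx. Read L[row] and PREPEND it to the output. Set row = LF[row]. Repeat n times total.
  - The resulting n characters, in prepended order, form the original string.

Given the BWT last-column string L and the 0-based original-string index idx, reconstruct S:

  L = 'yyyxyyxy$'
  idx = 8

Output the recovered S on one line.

Answer: yyyxyyxy$

Derivation:
LF mapping: 3 4 5 1 6 7 2 8 0
Walk LF starting at row 8, prepending L[row]:
  step 1: row=8, L[8]='$', prepend. Next row=LF[8]=0
  step 2: row=0, L[0]='y', prepend. Next row=LF[0]=3
  step 3: row=3, L[3]='x', prepend. Next row=LF[3]=1
  step 4: row=1, L[1]='y', prepend. Next row=LF[1]=4
  step 5: row=4, L[4]='y', prepend. Next row=LF[4]=6
  step 6: row=6, L[6]='x', prepend. Next row=LF[6]=2
  step 7: row=2, L[2]='y', prepend. Next row=LF[2]=5
  step 8: row=5, L[5]='y', prepend. Next row=LF[5]=7
  step 9: row=7, L[7]='y', prepend. Next row=LF[7]=8
Reversed output: yyyxyyxy$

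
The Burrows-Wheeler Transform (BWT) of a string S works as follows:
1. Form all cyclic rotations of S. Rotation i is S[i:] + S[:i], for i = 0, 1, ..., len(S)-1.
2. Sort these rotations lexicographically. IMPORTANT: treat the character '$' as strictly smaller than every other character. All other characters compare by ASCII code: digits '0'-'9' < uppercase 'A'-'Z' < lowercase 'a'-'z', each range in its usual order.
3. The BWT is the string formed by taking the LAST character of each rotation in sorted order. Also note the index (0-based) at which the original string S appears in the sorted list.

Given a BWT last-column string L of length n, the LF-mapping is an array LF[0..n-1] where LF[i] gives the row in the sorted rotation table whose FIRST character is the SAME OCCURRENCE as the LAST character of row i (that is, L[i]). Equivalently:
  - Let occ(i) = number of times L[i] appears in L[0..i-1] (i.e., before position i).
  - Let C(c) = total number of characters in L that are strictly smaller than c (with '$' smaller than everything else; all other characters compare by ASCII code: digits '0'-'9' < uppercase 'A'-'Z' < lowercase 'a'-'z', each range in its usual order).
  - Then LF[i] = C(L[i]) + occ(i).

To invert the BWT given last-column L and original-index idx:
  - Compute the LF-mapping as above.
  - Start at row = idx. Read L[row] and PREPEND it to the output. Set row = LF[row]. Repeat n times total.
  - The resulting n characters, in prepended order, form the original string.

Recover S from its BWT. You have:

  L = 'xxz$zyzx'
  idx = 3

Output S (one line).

Answer: xzzyzxx$

Derivation:
LF mapping: 1 2 5 0 6 4 7 3
Walk LF starting at row 3, prepending L[row]:
  step 1: row=3, L[3]='$', prepend. Next row=LF[3]=0
  step 2: row=0, L[0]='x', prepend. Next row=LF[0]=1
  step 3: row=1, L[1]='x', prepend. Next row=LF[1]=2
  step 4: row=2, L[2]='z', prepend. Next row=LF[2]=5
  step 5: row=5, L[5]='y', prepend. Next row=LF[5]=4
  step 6: row=4, L[4]='z', prepend. Next row=LF[4]=6
  step 7: row=6, L[6]='z', prepend. Next row=LF[6]=7
  step 8: row=7, L[7]='x', prepend. Next row=LF[7]=3
Reversed output: xzzyzxx$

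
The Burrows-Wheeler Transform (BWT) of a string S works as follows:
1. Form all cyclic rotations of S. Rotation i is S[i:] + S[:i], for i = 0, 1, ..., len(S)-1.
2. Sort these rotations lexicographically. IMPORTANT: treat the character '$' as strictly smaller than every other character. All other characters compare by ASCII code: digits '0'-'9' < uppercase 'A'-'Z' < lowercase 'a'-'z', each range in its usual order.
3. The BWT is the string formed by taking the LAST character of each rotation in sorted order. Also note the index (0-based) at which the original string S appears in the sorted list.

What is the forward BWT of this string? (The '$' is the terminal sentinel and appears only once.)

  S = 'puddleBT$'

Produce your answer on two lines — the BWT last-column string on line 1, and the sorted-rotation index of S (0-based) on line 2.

All 9 rotations (rotation i = S[i:]+S[:i]):
  rot[0] = puddleBT$
  rot[1] = uddleBT$p
  rot[2] = ddleBT$pu
  rot[3] = dleBT$pud
  rot[4] = leBT$pudd
  rot[5] = eBT$puddl
  rot[6] = BT$puddle
  rot[7] = T$puddleB
  rot[8] = $puddleBT
Sorted (with $ < everything):
  sorted[0] = $puddleBT  (last char: 'T')
  sorted[1] = BT$puddle  (last char: 'e')
  sorted[2] = T$puddleB  (last char: 'B')
  sorted[3] = ddleBT$pu  (last char: 'u')
  sorted[4] = dleBT$pud  (last char: 'd')
  sorted[5] = eBT$puddl  (last char: 'l')
  sorted[6] = leBT$pudd  (last char: 'd')
  sorted[7] = puddleBT$  (last char: '$')
  sorted[8] = uddleBT$p  (last char: 'p')
Last column: TeBudld$p
Original string S is at sorted index 7

Answer: TeBudld$p
7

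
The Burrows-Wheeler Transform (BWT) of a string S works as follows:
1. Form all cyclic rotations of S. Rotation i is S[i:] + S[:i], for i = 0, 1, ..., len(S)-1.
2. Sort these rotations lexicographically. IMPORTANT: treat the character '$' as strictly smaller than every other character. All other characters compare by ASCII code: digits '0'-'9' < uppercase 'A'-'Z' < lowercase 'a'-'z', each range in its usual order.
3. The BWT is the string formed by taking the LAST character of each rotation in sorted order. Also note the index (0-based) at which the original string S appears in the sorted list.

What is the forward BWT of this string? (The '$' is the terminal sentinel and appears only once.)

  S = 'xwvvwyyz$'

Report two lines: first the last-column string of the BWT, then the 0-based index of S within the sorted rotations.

All 9 rotations (rotation i = S[i:]+S[:i]):
  rot[0] = xwvvwyyz$
  rot[1] = wvvwyyz$x
  rot[2] = vvwyyz$xw
  rot[3] = vwyyz$xwv
  rot[4] = wyyz$xwvv
  rot[5] = yyz$xwvvw
  rot[6] = yz$xwvvwy
  rot[7] = z$xwvvwyy
  rot[8] = $xwvvwyyz
Sorted (with $ < everything):
  sorted[0] = $xwvvwyyz  (last char: 'z')
  sorted[1] = vvwyyz$xw  (last char: 'w')
  sorted[2] = vwyyz$xwv  (last char: 'v')
  sorted[3] = wvvwyyz$x  (last char: 'x')
  sorted[4] = wyyz$xwvv  (last char: 'v')
  sorted[5] = xwvvwyyz$  (last char: '$')
  sorted[6] = yyz$xwvvw  (last char: 'w')
  sorted[7] = yz$xwvvwy  (last char: 'y')
  sorted[8] = z$xwvvwyy  (last char: 'y')
Last column: zwvxv$wyy
Original string S is at sorted index 5

Answer: zwvxv$wyy
5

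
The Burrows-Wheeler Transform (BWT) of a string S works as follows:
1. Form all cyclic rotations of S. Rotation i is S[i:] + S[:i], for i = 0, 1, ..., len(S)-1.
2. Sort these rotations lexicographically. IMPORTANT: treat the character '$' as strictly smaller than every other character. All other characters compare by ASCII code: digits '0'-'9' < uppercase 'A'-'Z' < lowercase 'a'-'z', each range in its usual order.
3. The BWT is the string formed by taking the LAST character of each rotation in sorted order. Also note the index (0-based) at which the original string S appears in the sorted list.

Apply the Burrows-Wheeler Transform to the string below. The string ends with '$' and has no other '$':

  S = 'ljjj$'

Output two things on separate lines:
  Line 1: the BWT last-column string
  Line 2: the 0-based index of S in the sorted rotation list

All 5 rotations (rotation i = S[i:]+S[:i]):
  rot[0] = ljjj$
  rot[1] = jjj$l
  rot[2] = jj$lj
  rot[3] = j$ljj
  rot[4] = $ljjj
Sorted (with $ < everything):
  sorted[0] = $ljjj  (last char: 'j')
  sorted[1] = j$ljj  (last char: 'j')
  sorted[2] = jj$lj  (last char: 'j')
  sorted[3] = jjj$l  (last char: 'l')
  sorted[4] = ljjj$  (last char: '$')
Last column: jjjl$
Original string S is at sorted index 4

Answer: jjjl$
4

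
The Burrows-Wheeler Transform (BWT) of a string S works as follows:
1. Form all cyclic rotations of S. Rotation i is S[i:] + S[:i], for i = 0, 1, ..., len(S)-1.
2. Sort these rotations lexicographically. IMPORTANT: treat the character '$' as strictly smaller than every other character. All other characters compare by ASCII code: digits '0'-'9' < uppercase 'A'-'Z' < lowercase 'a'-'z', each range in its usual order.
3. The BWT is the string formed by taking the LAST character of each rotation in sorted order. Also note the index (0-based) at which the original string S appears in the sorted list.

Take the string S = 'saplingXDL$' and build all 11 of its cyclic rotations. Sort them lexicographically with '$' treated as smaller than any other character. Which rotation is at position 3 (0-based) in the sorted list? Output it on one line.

Answer: XDL$sapling

Derivation:
All 11 rotations (rotation i = S[i:]+S[:i]):
  rot[0] = saplingXDL$
  rot[1] = aplingXDL$s
  rot[2] = plingXDL$sa
  rot[3] = lingXDL$sap
  rot[4] = ingXDL$sapl
  rot[5] = ngXDL$sapli
  rot[6] = gXDL$saplin
  rot[7] = XDL$sapling
  rot[8] = DL$saplingX
  rot[9] = L$saplingXD
  rot[10] = $saplingXDL
Sorted (with $ < everything):
  sorted[0] = $saplingXDL
  sorted[1] = DL$saplingX
  sorted[2] = L$saplingXD
  sorted[3] = XDL$sapling
  sorted[4] = aplingXDL$s
  sorted[5] = gXDL$saplin
  sorted[6] = ingXDL$sapl
  sorted[7] = lingXDL$sap
  sorted[8] = ngXDL$sapli
  sorted[9] = plingXDL$sa
  sorted[10] = saplingXDL$
sorted[3] = XDL$sapling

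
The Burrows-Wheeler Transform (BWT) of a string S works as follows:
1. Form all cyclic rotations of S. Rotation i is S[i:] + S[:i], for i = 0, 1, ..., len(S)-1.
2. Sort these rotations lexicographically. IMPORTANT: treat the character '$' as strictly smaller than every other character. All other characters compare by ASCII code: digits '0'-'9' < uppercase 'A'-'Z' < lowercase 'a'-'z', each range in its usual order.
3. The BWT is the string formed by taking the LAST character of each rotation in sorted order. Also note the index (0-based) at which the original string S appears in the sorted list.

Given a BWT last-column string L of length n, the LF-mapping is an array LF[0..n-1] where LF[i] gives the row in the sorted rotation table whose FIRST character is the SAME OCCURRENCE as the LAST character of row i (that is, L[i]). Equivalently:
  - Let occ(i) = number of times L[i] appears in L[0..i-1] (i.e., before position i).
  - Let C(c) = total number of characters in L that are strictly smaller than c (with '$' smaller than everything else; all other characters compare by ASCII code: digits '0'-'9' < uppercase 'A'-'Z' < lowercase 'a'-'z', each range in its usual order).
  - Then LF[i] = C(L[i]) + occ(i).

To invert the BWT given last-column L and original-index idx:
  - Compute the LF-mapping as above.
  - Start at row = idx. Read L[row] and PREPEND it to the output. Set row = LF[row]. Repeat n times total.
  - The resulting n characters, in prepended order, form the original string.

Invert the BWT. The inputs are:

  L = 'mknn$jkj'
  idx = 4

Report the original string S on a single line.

Answer: knjnkjm$

Derivation:
LF mapping: 5 3 6 7 0 1 4 2
Walk LF starting at row 4, prepending L[row]:
  step 1: row=4, L[4]='$', prepend. Next row=LF[4]=0
  step 2: row=0, L[0]='m', prepend. Next row=LF[0]=5
  step 3: row=5, L[5]='j', prepend. Next row=LF[5]=1
  step 4: row=1, L[1]='k', prepend. Next row=LF[1]=3
  step 5: row=3, L[3]='n', prepend. Next row=LF[3]=7
  step 6: row=7, L[7]='j', prepend. Next row=LF[7]=2
  step 7: row=2, L[2]='n', prepend. Next row=LF[2]=6
  step 8: row=6, L[6]='k', prepend. Next row=LF[6]=4
Reversed output: knjnkjm$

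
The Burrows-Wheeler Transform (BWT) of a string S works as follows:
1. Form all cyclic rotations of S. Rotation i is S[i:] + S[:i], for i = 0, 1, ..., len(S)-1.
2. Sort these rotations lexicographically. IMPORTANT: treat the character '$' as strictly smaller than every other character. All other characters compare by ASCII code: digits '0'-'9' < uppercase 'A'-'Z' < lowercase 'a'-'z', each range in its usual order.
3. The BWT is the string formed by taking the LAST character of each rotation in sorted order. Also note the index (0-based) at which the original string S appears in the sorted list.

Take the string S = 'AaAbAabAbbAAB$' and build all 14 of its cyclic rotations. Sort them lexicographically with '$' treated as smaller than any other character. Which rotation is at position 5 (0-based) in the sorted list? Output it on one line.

All 14 rotations (rotation i = S[i:]+S[:i]):
  rot[0] = AaAbAabAbbAAB$
  rot[1] = aAbAabAbbAAB$A
  rot[2] = AbAabAbbAAB$Aa
  rot[3] = bAabAbbAAB$AaA
  rot[4] = AabAbbAAB$AaAb
  rot[5] = abAbbAAB$AaAbA
  rot[6] = bAbbAAB$AaAbAa
  rot[7] = AbbAAB$AaAbAab
  rot[8] = bbAAB$AaAbAabA
  rot[9] = bAAB$AaAbAabAb
  rot[10] = AAB$AaAbAabAbb
  rot[11] = AB$AaAbAabAbbA
  rot[12] = B$AaAbAabAbbAA
  rot[13] = $AaAbAabAbbAAB
Sorted (with $ < everything):
  sorted[0] = $AaAbAabAbbAAB
  sorted[1] = AAB$AaAbAabAbb
  sorted[2] = AB$AaAbAabAbbA
  sorted[3] = AaAbAabAbbAAB$
  sorted[4] = AabAbbAAB$AaAb
  sorted[5] = AbAabAbbAAB$Aa
  sorted[6] = AbbAAB$AaAbAab
  sorted[7] = B$AaAbAabAbbAA
  sorted[8] = aAbAabAbbAAB$A
  sorted[9] = abAbbAAB$AaAbA
  sorted[10] = bAAB$AaAbAabAb
  sorted[11] = bAabAbbAAB$AaA
  sorted[12] = bAbbAAB$AaAbAa
  sorted[13] = bbAAB$AaAbAabA
sorted[5] = AbAabAbbAAB$Aa

Answer: AbAabAbbAAB$Aa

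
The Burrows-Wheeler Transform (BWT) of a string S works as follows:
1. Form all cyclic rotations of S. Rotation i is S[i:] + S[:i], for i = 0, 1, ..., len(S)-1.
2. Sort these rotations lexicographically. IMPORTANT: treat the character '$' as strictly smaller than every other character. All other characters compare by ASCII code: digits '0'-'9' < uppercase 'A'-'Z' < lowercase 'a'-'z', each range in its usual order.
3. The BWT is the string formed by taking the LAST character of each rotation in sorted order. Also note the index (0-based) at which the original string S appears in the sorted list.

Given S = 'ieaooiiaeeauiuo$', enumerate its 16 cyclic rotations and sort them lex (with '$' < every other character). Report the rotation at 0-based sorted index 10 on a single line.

All 16 rotations (rotation i = S[i:]+S[:i]):
  rot[0] = ieaooiiaeeauiuo$
  rot[1] = eaooiiaeeauiuo$i
  rot[2] = aooiiaeeauiuo$ie
  rot[3] = ooiiaeeauiuo$iea
  rot[4] = oiiaeeauiuo$ieao
  rot[5] = iiaeeauiuo$ieaoo
  rot[6] = iaeeauiuo$ieaooi
  rot[7] = aeeauiuo$ieaooii
  rot[8] = eeauiuo$ieaooiia
  rot[9] = eauiuo$ieaooiiae
  rot[10] = auiuo$ieaooiiaee
  rot[11] = uiuo$ieaooiiaeea
  rot[12] = iuo$ieaooiiaeeau
  rot[13] = uo$ieaooiiaeeaui
  rot[14] = o$ieaooiiaeeauiu
  rot[15] = $ieaooiiaeeauiuo
Sorted (with $ < everything):
  sorted[0] = $ieaooiiaeeauiuo
  sorted[1] = aeeauiuo$ieaooii
  sorted[2] = aooiiaeeauiuo$ie
  sorted[3] = auiuo$ieaooiiaee
  sorted[4] = eaooiiaeeauiuo$i
  sorted[5] = eauiuo$ieaooiiae
  sorted[6] = eeauiuo$ieaooiia
  sorted[7] = iaeeauiuo$ieaooi
  sorted[8] = ieaooiiaeeauiuo$
  sorted[9] = iiaeeauiuo$ieaoo
  sorted[10] = iuo$ieaooiiaeeau
  sorted[11] = o$ieaooiiaeeauiu
  sorted[12] = oiiaeeauiuo$ieao
  sorted[13] = ooiiaeeauiuo$iea
  sorted[14] = uiuo$ieaooiiaeea
  sorted[15] = uo$ieaooiiaeeaui
sorted[10] = iuo$ieaooiiaeeau

Answer: iuo$ieaooiiaeeau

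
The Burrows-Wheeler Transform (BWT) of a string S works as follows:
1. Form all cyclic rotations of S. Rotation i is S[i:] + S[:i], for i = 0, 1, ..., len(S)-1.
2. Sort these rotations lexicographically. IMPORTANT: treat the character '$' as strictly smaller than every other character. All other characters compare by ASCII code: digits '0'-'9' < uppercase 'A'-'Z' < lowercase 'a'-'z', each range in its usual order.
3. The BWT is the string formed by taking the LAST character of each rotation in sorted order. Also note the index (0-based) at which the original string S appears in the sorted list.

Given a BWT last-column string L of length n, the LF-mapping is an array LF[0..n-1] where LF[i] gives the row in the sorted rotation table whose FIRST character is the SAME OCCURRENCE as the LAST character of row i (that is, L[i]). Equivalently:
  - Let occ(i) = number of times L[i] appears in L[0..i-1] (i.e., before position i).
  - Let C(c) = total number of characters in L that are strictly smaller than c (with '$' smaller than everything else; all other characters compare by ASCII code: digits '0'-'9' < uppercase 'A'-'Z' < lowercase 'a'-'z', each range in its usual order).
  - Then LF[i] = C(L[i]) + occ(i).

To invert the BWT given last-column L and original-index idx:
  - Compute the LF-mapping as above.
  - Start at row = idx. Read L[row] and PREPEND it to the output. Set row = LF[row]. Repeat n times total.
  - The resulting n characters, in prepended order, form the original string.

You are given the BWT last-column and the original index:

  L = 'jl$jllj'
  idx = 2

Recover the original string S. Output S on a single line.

Answer: jjlllj$

Derivation:
LF mapping: 1 4 0 2 5 6 3
Walk LF starting at row 2, prepending L[row]:
  step 1: row=2, L[2]='$', prepend. Next row=LF[2]=0
  step 2: row=0, L[0]='j', prepend. Next row=LF[0]=1
  step 3: row=1, L[1]='l', prepend. Next row=LF[1]=4
  step 4: row=4, L[4]='l', prepend. Next row=LF[4]=5
  step 5: row=5, L[5]='l', prepend. Next row=LF[5]=6
  step 6: row=6, L[6]='j', prepend. Next row=LF[6]=3
  step 7: row=3, L[3]='j', prepend. Next row=LF[3]=2
Reversed output: jjlllj$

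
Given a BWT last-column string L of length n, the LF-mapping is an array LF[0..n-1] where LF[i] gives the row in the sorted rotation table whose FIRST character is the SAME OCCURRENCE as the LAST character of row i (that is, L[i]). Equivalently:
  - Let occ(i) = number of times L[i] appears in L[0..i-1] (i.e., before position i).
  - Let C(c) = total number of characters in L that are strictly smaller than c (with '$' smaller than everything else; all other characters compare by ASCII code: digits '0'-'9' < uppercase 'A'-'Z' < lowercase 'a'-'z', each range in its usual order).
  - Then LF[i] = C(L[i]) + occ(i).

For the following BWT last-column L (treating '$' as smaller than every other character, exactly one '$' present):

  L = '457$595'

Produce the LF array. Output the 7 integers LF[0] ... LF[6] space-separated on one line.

Answer: 1 2 5 0 3 6 4

Derivation:
Char counts: '$':1, '4':1, '5':3, '7':1, '9':1
C (first-col start): C('$')=0, C('4')=1, C('5')=2, C('7')=5, C('9')=6
L[0]='4': occ=0, LF[0]=C('4')+0=1+0=1
L[1]='5': occ=0, LF[1]=C('5')+0=2+0=2
L[2]='7': occ=0, LF[2]=C('7')+0=5+0=5
L[3]='$': occ=0, LF[3]=C('$')+0=0+0=0
L[4]='5': occ=1, LF[4]=C('5')+1=2+1=3
L[5]='9': occ=0, LF[5]=C('9')+0=6+0=6
L[6]='5': occ=2, LF[6]=C('5')+2=2+2=4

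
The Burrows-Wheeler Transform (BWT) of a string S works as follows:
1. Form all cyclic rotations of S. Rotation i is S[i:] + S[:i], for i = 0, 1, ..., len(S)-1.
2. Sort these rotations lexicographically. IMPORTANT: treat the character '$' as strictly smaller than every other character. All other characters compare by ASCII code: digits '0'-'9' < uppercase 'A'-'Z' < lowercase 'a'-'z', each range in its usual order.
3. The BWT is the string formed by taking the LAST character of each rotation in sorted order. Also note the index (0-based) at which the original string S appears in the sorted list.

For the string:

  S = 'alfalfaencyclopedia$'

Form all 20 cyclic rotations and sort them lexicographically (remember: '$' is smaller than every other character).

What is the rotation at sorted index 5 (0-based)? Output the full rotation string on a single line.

Answer: clopedia$alfalfaency

Derivation:
All 20 rotations (rotation i = S[i:]+S[:i]):
  rot[0] = alfalfaencyclopedia$
  rot[1] = lfalfaencyclopedia$a
  rot[2] = falfaencyclopedia$al
  rot[3] = alfaencyclopedia$alf
  rot[4] = lfaencyclopedia$alfa
  rot[5] = faencyclopedia$alfal
  rot[6] = aencyclopedia$alfalf
  rot[7] = encyclopedia$alfalfa
  rot[8] = ncyclopedia$alfalfae
  rot[9] = cyclopedia$alfalfaen
  rot[10] = yclopedia$alfalfaenc
  rot[11] = clopedia$alfalfaency
  rot[12] = lopedia$alfalfaencyc
  rot[13] = opedia$alfalfaencycl
  rot[14] = pedia$alfalfaencyclo
  rot[15] = edia$alfalfaencyclop
  rot[16] = dia$alfalfaencyclope
  rot[17] = ia$alfalfaencycloped
  rot[18] = a$alfalfaencyclopedi
  rot[19] = $alfalfaencyclopedia
Sorted (with $ < everything):
  sorted[0] = $alfalfaencyclopedia
  sorted[1] = a$alfalfaencyclopedi
  sorted[2] = aencyclopedia$alfalf
  sorted[3] = alfaencyclopedia$alf
  sorted[4] = alfalfaencyclopedia$
  sorted[5] = clopedia$alfalfaency
  sorted[6] = cyclopedia$alfalfaen
  sorted[7] = dia$alfalfaencyclope
  sorted[8] = edia$alfalfaencyclop
  sorted[9] = encyclopedia$alfalfa
  sorted[10] = faencyclopedia$alfal
  sorted[11] = falfaencyclopedia$al
  sorted[12] = ia$alfalfaencycloped
  sorted[13] = lfaencyclopedia$alfa
  sorted[14] = lfalfaencyclopedia$a
  sorted[15] = lopedia$alfalfaencyc
  sorted[16] = ncyclopedia$alfalfae
  sorted[17] = opedia$alfalfaencycl
  sorted[18] = pedia$alfalfaencyclo
  sorted[19] = yclopedia$alfalfaenc
sorted[5] = clopedia$alfalfaency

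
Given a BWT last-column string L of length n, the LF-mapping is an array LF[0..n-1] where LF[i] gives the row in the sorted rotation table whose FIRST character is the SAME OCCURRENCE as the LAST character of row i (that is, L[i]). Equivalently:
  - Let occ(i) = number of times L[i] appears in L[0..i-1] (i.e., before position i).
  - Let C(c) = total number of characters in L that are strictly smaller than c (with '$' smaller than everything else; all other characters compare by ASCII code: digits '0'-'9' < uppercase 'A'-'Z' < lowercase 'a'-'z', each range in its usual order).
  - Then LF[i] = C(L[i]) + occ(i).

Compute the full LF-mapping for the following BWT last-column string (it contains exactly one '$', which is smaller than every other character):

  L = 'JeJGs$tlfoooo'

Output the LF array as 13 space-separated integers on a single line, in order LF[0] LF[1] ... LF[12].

Char counts: '$':1, 'G':1, 'J':2, 'e':1, 'f':1, 'l':1, 'o':4, 's':1, 't':1
C (first-col start): C('$')=0, C('G')=1, C('J')=2, C('e')=4, C('f')=5, C('l')=6, C('o')=7, C('s')=11, C('t')=12
L[0]='J': occ=0, LF[0]=C('J')+0=2+0=2
L[1]='e': occ=0, LF[1]=C('e')+0=4+0=4
L[2]='J': occ=1, LF[2]=C('J')+1=2+1=3
L[3]='G': occ=0, LF[3]=C('G')+0=1+0=1
L[4]='s': occ=0, LF[4]=C('s')+0=11+0=11
L[5]='$': occ=0, LF[5]=C('$')+0=0+0=0
L[6]='t': occ=0, LF[6]=C('t')+0=12+0=12
L[7]='l': occ=0, LF[7]=C('l')+0=6+0=6
L[8]='f': occ=0, LF[8]=C('f')+0=5+0=5
L[9]='o': occ=0, LF[9]=C('o')+0=7+0=7
L[10]='o': occ=1, LF[10]=C('o')+1=7+1=8
L[11]='o': occ=2, LF[11]=C('o')+2=7+2=9
L[12]='o': occ=3, LF[12]=C('o')+3=7+3=10

Answer: 2 4 3 1 11 0 12 6 5 7 8 9 10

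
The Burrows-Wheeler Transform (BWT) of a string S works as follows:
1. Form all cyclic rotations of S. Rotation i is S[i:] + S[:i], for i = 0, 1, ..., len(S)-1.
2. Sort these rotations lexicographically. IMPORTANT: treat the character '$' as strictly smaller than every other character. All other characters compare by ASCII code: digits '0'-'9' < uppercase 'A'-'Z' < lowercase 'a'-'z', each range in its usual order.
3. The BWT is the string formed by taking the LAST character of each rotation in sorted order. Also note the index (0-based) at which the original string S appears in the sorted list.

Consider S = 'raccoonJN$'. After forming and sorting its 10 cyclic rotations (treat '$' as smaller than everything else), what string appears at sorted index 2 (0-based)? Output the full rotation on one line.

All 10 rotations (rotation i = S[i:]+S[:i]):
  rot[0] = raccoonJN$
  rot[1] = accoonJN$r
  rot[2] = ccoonJN$ra
  rot[3] = coonJN$rac
  rot[4] = oonJN$racc
  rot[5] = onJN$racco
  rot[6] = nJN$raccoo
  rot[7] = JN$raccoon
  rot[8] = N$raccoonJ
  rot[9] = $raccoonJN
Sorted (with $ < everything):
  sorted[0] = $raccoonJN
  sorted[1] = JN$raccoon
  sorted[2] = N$raccoonJ
  sorted[3] = accoonJN$r
  sorted[4] = ccoonJN$ra
  sorted[5] = coonJN$rac
  sorted[6] = nJN$raccoo
  sorted[7] = onJN$racco
  sorted[8] = oonJN$racc
  sorted[9] = raccoonJN$
sorted[2] = N$raccoonJ

Answer: N$raccoonJ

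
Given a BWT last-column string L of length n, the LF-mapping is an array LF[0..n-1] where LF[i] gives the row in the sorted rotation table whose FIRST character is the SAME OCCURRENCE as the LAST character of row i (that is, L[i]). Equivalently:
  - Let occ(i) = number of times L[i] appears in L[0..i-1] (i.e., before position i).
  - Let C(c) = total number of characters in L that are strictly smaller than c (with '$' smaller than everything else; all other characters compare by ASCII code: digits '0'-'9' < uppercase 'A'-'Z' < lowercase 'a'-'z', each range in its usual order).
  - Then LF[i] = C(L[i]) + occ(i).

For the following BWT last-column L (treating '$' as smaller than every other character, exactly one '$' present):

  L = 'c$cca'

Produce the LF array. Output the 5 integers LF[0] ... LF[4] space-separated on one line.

Answer: 2 0 3 4 1

Derivation:
Char counts: '$':1, 'a':1, 'c':3
C (first-col start): C('$')=0, C('a')=1, C('c')=2
L[0]='c': occ=0, LF[0]=C('c')+0=2+0=2
L[1]='$': occ=0, LF[1]=C('$')+0=0+0=0
L[2]='c': occ=1, LF[2]=C('c')+1=2+1=3
L[3]='c': occ=2, LF[3]=C('c')+2=2+2=4
L[4]='a': occ=0, LF[4]=C('a')+0=1+0=1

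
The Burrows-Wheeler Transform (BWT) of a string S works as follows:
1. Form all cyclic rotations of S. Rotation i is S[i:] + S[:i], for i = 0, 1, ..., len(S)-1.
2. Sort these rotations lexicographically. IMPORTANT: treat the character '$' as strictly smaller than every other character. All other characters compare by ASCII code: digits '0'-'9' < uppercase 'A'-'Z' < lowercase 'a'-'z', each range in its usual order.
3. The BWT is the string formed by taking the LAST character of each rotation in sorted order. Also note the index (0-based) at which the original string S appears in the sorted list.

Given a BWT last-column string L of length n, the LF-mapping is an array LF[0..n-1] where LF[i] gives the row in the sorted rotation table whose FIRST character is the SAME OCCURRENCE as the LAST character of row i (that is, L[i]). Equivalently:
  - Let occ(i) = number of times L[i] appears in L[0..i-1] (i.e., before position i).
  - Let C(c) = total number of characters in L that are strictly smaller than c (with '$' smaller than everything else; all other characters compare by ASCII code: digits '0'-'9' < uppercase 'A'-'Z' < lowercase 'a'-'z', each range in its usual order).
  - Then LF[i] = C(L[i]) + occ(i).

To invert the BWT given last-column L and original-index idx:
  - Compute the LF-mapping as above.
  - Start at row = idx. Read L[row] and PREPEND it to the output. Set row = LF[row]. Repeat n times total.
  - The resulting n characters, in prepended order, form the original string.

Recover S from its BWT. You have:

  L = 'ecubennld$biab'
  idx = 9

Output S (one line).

LF mapping: 7 5 13 2 8 11 12 10 6 0 3 9 1 4
Walk LF starting at row 9, prepending L[row]:
  step 1: row=9, L[9]='$', prepend. Next row=LF[9]=0
  step 2: row=0, L[0]='e', prepend. Next row=LF[0]=7
  step 3: row=7, L[7]='l', prepend. Next row=LF[7]=10
  step 4: row=10, L[10]='b', prepend. Next row=LF[10]=3
  step 5: row=3, L[3]='b', prepend. Next row=LF[3]=2
  step 6: row=2, L[2]='u', prepend. Next row=LF[2]=13
  step 7: row=13, L[13]='b', prepend. Next row=LF[13]=4
  step 8: row=4, L[4]='e', prepend. Next row=LF[4]=8
  step 9: row=8, L[8]='d', prepend. Next row=LF[8]=6
  step 10: row=6, L[6]='n', prepend. Next row=LF[6]=12
  step 11: row=12, L[12]='a', prepend. Next row=LF[12]=1
  step 12: row=1, L[1]='c', prepend. Next row=LF[1]=5
  step 13: row=5, L[5]='n', prepend. Next row=LF[5]=11
  step 14: row=11, L[11]='i', prepend. Next row=LF[11]=9
Reversed output: incandebubble$

Answer: incandebubble$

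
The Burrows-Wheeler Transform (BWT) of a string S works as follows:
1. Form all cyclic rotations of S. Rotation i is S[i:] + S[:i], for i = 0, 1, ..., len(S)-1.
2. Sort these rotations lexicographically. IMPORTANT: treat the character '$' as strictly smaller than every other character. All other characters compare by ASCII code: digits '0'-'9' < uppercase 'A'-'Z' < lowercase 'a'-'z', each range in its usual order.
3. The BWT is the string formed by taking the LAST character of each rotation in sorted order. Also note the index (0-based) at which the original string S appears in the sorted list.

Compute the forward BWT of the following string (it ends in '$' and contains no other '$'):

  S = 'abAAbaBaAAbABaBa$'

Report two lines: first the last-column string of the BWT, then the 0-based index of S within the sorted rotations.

All 17 rotations (rotation i = S[i:]+S[:i]):
  rot[0] = abAAbaBaAAbABaBa$
  rot[1] = bAAbaBaAAbABaBa$a
  rot[2] = AAbaBaAAbABaBa$ab
  rot[3] = AbaBaAAbABaBa$abA
  rot[4] = baBaAAbABaBa$abAA
  rot[5] = aBaAAbABaBa$abAAb
  rot[6] = BaAAbABaBa$abAAba
  rot[7] = aAAbABaBa$abAAbaB
  rot[8] = AAbABaBa$abAAbaBa
  rot[9] = AbABaBa$abAAbaBaA
  rot[10] = bABaBa$abAAbaBaAA
  rot[11] = ABaBa$abAAbaBaAAb
  rot[12] = BaBa$abAAbaBaAAbA
  rot[13] = aBa$abAAbaBaAAbAB
  rot[14] = Ba$abAAbaBaAAbABa
  rot[15] = a$abAAbaBaAAbABaB
  rot[16] = $abAAbaBaAAbABaBa
Sorted (with $ < everything):
  sorted[0] = $abAAbaBaAAbABaBa  (last char: 'a')
  sorted[1] = AAbABaBa$abAAbaBa  (last char: 'a')
  sorted[2] = AAbaBaAAbABaBa$ab  (last char: 'b')
  sorted[3] = ABaBa$abAAbaBaAAb  (last char: 'b')
  sorted[4] = AbABaBa$abAAbaBaA  (last char: 'A')
  sorted[5] = AbaBaAAbABaBa$abA  (last char: 'A')
  sorted[6] = Ba$abAAbaBaAAbABa  (last char: 'a')
  sorted[7] = BaAAbABaBa$abAAba  (last char: 'a')
  sorted[8] = BaBa$abAAbaBaAAbA  (last char: 'A')
  sorted[9] = a$abAAbaBaAAbABaB  (last char: 'B')
  sorted[10] = aAAbABaBa$abAAbaB  (last char: 'B')
  sorted[11] = aBa$abAAbaBaAAbAB  (last char: 'B')
  sorted[12] = aBaAAbABaBa$abAAb  (last char: 'b')
  sorted[13] = abAAbaBaAAbABaBa$  (last char: '$')
  sorted[14] = bAAbaBaAAbABaBa$a  (last char: 'a')
  sorted[15] = bABaBa$abAAbaBaAA  (last char: 'A')
  sorted[16] = baBaAAbABaBa$abAA  (last char: 'A')
Last column: aabbAAaaABBBb$aAA
Original string S is at sorted index 13

Answer: aabbAAaaABBBb$aAA
13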